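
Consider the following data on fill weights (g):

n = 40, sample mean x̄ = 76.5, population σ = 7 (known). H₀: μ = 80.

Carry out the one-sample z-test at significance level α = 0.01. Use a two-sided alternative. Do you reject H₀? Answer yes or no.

reject H₀: yes

SE = σ/√n = 7/√40 = 1.1068
z = (x̄−μ₀)/SE = (76.5−80)/1.1068 = -3.1623
p-value (two-sided) = 0.00157
At α=0.01: p < α → reject H₀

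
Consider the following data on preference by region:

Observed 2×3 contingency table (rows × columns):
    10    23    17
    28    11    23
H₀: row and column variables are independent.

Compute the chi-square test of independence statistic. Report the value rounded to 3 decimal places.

Row totals [50, 62], col totals [38, 34, 40], n=112
χ² = (10−16.96)²/16.96 + (23−15.18)²/15.18 + (17−17.86)²/17.86 + (28−21.04)²/21.04 + (11−18.82)²/18.82 + (23−22.14)²/22.14 = 12.5196
df = 2

test statistic = 12.520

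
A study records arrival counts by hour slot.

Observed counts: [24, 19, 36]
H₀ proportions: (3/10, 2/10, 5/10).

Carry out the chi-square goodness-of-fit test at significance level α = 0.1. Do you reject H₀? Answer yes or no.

n = 79; E_i = n·p_i = [23.70, 15.80, 39.50]
χ² = (24−23.70)²/23.70 + (19−15.80)²/15.80 + (36−39.50)²/39.50 = 0.9620
df = 2
p-value (upper-tail) = 0.61816
At α=0.1: p ≥ α → fail to reject H₀

reject H₀: no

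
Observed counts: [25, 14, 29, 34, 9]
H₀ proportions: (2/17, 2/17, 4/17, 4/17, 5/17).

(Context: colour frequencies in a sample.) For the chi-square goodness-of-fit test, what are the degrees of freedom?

df = k − 1 = 5 − 1 = 4

degrees of freedom = 4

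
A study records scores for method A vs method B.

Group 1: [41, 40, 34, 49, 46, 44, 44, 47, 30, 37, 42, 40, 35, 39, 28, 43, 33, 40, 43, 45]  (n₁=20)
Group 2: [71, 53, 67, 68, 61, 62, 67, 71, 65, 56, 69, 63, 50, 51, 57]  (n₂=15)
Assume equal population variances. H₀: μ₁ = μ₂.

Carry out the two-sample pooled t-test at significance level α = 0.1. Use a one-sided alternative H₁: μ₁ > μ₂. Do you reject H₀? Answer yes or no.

x̄₁=40.000, s₁=5.666, n₁=20
x̄₂=62.067, s₂=7.146, n₂=15
s_p² = [19·5.666² + 14·7.146²]/33 = 40.1495
SE = √(s_p²·(1/20+1/15)) = 2.1643
t = (40.000−62.067)/2.1643 = -10.1958
df = 33
p-value (one-sided, H₁ greater) = 1.00000
At α=0.1: p ≥ α → fail to reject H₀

reject H₀: no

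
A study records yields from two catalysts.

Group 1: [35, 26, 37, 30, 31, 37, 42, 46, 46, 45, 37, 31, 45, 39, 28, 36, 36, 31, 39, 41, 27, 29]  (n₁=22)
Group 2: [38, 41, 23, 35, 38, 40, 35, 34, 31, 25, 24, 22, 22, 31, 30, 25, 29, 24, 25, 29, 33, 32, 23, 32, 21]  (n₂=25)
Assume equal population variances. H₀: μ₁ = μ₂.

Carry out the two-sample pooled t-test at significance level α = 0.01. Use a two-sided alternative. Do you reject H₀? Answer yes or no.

reject H₀: yes

x̄₁=36.091, s₁=6.361, n₁=22
x̄₂=29.680, s₂=6.081, n₂=25
s_p² = [21·6.361² + 24·6.081²]/45 = 38.6057
SE = √(s_p²·(1/22+1/25)) = 1.8163
t = (36.091−29.680)/1.8163 = 3.5296
df = 45
p-value (two-sided) = 0.00097
At α=0.01: p < α → reject H₀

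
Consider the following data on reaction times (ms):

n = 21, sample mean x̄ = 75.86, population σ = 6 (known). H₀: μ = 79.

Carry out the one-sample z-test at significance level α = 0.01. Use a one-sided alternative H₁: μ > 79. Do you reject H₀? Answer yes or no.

SE = σ/√n = 6/√21 = 1.3093
z = (x̄−μ₀)/SE = (75.86−79)/1.3093 = -2.3982
p-value (one-sided, H₁ greater) = 0.99176
At α=0.01: p ≥ α → fail to reject H₀

reject H₀: no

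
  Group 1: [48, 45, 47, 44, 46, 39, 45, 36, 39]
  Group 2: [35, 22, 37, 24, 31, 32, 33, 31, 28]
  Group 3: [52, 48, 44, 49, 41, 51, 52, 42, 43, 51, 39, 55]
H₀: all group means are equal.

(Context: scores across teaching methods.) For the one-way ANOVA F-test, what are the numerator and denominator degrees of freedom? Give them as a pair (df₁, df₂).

degrees of freedom = [2, 27]

k = 3 groups, N = 30 total
df = (k−1, N−k) = (3−1, 30−3) = (2, 27)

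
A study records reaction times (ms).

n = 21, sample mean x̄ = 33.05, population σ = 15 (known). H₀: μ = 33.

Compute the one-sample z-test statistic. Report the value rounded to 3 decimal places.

SE = σ/√n = 15/√21 = 3.2733
z = (x̄−μ₀)/SE = (33.05−33)/3.2733 = 0.0153

test statistic = 0.015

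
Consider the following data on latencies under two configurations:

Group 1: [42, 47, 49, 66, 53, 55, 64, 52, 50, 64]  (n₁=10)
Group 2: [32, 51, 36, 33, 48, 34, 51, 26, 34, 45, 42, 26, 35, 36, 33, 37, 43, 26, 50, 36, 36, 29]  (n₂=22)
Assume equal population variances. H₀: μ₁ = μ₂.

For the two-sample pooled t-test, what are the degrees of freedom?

degrees of freedom = 30

df = n₁ + n₂ − 2 = 10 + 22 − 2 = 30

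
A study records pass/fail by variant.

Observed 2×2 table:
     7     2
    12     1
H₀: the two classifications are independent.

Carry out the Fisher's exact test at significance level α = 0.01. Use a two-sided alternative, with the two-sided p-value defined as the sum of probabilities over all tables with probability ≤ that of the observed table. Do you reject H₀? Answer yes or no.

Margins: r₁=9, r₂=13, c₁=19, c₂=3, n=22
p_obs = C(9,7)·C(13,12)/C(22,19); sum pmf over tables with pmf ≤ p_obs
p-value (two-sided) = 0.54416
At α=0.01: p ≥ α → fail to reject H₀

reject H₀: no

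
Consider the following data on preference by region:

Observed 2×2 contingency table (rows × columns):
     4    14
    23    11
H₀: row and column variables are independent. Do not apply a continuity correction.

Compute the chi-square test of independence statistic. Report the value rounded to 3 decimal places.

Row totals [18, 34], col totals [27, 25], n=52
χ² = (4−9.35)²/9.35 + (14−8.65)²/8.65 + (23−17.65)²/17.65 + (11−16.35)²/16.35 = 9.7283
df = 1

test statistic = 9.728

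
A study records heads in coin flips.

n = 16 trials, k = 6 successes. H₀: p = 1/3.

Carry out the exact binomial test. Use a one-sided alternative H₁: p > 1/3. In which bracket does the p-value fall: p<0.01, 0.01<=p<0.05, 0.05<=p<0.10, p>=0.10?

p-value bracket: p>=0.10

Exact binomial: n=16, k=6, p₀=1/3=0.3333
P(X≥6) from Σ C(n,i)·p₀^i·(1−p₀)^(n−i)
p-value (one-sided, H₁ greater) = 0.45306
→ bracket: p>=0.10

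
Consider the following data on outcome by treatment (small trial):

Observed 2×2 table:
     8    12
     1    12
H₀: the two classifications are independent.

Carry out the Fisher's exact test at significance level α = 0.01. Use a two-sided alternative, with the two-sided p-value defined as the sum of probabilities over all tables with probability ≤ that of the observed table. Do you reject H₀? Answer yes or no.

Margins: r₁=20, r₂=13, c₁=9, c₂=24, n=33
p_obs = C(20,8)·C(13,1)/C(33,9); sum pmf over tables with pmf ≤ p_obs
p-value (two-sided) = 0.05596
At α=0.01: p ≥ α → fail to reject H₀

reject H₀: no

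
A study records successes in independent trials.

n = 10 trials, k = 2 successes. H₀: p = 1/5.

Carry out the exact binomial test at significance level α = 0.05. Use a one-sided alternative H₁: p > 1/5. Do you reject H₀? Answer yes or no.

reject H₀: no

Exact binomial: n=10, k=2, p₀=1/5=0.2000
P(X≥2) from Σ C(n,i)·p₀^i·(1−p₀)^(n−i)
p-value (one-sided, H₁ greater) = 0.62419
At α=0.05: p ≥ α → fail to reject H₀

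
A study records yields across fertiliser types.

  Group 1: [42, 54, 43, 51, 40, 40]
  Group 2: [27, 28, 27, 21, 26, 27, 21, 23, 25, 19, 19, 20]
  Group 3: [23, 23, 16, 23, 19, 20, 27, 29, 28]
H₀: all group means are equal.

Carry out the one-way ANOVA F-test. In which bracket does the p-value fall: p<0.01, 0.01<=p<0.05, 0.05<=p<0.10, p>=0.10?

Group means [45.00, 23.58, 23.11], grand mean 28.185
SSB = Σnᵢ(x̄ᵢ−x̄)² = 2182.269; SSW = ΣΣ(x−x̄ᵢ)² = 461.806
MSB = 2182.269/2 = 1091.1343; MSW = 461.806/24 = 19.2419
F = MSB/MSW = 56.7062
df = (2, 24)
p-value (upper-tail) = 0.00000
→ bracket: p<0.01

p-value bracket: p<0.01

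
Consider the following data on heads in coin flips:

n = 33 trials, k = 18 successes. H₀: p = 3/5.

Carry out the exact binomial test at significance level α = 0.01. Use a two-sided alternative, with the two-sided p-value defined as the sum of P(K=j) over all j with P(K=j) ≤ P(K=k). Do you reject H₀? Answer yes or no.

Exact binomial: n=33, k=18, p₀=3/5=0.6000
P(X=j) = C(n,j)·p₀^j·(1−p₀)^(n−j); p = Σ P(X=j) over j with P(X=j) ≤ P(X=18)
p-value (two-sided) = 0.59484
At α=0.01: p ≥ α → fail to reject H₀

reject H₀: no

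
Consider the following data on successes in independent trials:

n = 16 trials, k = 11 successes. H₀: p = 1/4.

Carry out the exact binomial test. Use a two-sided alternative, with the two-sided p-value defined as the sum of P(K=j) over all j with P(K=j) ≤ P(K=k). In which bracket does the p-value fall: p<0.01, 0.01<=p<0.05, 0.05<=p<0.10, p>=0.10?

p-value bracket: p<0.01

Exact binomial: n=16, k=11, p₀=1/4=0.2500
P(X=j) = C(n,j)·p₀^j·(1−p₀)^(n−j); p = Σ P(X=j) over j with P(X=j) ≤ P(X=11)
p-value (two-sided) = 0.00029
→ bracket: p<0.01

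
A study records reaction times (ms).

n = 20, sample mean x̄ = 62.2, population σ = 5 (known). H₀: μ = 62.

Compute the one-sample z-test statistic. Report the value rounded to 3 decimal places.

SE = σ/√n = 5/√20 = 1.1180
z = (x̄−μ₀)/SE = (62.2−62)/1.1180 = 0.1789

test statistic = 0.179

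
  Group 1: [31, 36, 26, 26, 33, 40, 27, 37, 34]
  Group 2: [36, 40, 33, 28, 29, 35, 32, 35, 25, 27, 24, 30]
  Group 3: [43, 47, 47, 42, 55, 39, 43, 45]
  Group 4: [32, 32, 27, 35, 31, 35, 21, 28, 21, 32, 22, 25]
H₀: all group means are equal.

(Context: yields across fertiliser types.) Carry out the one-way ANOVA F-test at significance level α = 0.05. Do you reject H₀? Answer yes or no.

Group means [32.22, 31.17, 45.12, 28.42], grand mean 33.317
SSB = Σnᵢ(x̄ᵢ−x̄)² = 1469.864; SSW = ΣΣ(x−x̄ᵢ)² = 923.014
MSB = 1469.864/3 = 489.9547; MSW = 923.014/37 = 24.9463
F = MSB/MSW = 19.6404
df = (3, 37)
p-value (upper-tail) = 0.00000
At α=0.05: p < α → reject H₀

reject H₀: yes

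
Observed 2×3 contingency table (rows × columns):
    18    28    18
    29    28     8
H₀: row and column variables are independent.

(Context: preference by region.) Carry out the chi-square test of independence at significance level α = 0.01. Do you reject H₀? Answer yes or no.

Row totals [64, 65], col totals [47, 56, 26], n=129
χ² = (18−23.32)²/23.32 + (28−27.78)²/27.78 + (18−12.90)²/12.90 + (29−23.68)²/23.68 + (28−28.22)²/28.22 + (8−13.10)²/13.10 = 6.4133
df = 2
p-value (upper-tail) = 0.04049
At α=0.01: p ≥ α → fail to reject H₀

reject H₀: no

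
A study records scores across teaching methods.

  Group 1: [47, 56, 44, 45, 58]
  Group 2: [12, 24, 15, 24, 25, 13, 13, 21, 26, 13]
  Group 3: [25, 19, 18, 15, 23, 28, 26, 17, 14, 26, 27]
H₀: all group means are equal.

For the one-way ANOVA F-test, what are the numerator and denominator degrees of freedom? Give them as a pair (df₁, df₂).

k = 3 groups, N = 26 total
df = (k−1, N−k) = (3−1, 26−3) = (2, 23)

degrees of freedom = [2, 23]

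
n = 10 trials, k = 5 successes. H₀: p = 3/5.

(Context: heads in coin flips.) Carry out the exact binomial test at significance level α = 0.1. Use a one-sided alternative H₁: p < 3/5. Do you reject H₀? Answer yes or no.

reject H₀: no

Exact binomial: n=10, k=5, p₀=3/5=0.6000
P(X≤5) from Σ C(n,i)·p₀^i·(1−p₀)^(n−i)
p-value (one-sided, H₁ less) = 0.36690
At α=0.1: p ≥ α → fail to reject H₀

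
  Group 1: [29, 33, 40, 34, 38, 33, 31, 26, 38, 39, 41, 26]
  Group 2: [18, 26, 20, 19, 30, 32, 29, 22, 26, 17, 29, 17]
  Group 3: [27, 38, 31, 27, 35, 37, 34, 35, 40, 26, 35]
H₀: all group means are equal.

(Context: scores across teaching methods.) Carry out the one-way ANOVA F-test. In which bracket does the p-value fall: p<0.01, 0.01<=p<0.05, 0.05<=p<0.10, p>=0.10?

p-value bracket: p<0.01

Group means [34.00, 23.75, 33.18], grand mean 30.229
SSB = Σnᵢ(x̄ᵢ−x̄)² = 770.285; SSW = ΣΣ(x−x̄ᵢ)² = 869.886
MSB = 770.285/2 = 385.1425; MSW = 869.886/32 = 27.1839
F = MSB/MSW = 14.1680
df = (2, 32)
p-value (upper-tail) = 0.00004
→ bracket: p<0.01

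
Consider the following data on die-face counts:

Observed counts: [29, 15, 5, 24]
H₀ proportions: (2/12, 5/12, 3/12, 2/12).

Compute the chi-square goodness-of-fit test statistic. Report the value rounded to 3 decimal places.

n = 73; E_i = n·p_i = [12.17, 30.42, 18.25, 12.17]
χ² = (29−12.17)²/12.17 + (15−30.42)²/30.42 + (5−18.25)²/18.25 + (24−12.17)²/12.17 = 52.2329
df = 3

test statistic = 52.233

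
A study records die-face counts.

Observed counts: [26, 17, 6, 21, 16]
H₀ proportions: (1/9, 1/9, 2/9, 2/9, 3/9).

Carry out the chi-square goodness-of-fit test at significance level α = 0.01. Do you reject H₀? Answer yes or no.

n = 86; E_i = n·p_i = [9.56, 9.56, 19.11, 19.11, 28.67]
χ² = (26−9.56)²/9.56 + (17−9.56)²/9.56 + (6−19.11)²/19.11 + (21−19.11)²/19.11 + (16−28.67)²/28.67 = 48.8779
df = 4
p-value (upper-tail) = 0.00000
At α=0.01: p < α → reject H₀

reject H₀: yes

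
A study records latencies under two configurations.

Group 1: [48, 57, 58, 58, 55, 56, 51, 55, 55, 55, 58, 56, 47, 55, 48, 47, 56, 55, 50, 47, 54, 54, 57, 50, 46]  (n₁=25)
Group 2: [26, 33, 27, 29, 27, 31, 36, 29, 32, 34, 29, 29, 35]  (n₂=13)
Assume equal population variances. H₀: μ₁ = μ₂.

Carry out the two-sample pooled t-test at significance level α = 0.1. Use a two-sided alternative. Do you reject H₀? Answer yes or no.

reject H₀: yes

x̄₁=53.120, s₁=4.024, n₁=25
x̄₂=30.538, s₂=3.230, n₂=13
s_p² = [24·4.024² + 12·3.230²]/36 = 14.2742
SE = √(s_p²·(1/25+1/13)) = 1.2919
t = (53.120−30.538)/1.2919 = 17.4794
df = 36
p-value (two-sided) = 0.00000
At α=0.1: p < α → reject H₀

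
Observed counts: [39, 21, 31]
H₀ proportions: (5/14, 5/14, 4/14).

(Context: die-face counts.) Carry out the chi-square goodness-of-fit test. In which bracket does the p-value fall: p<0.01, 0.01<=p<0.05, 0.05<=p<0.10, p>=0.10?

p-value bracket: 0.01<=p<0.05

n = 91; E_i = n·p_i = [32.50, 32.50, 26.00]
χ² = (39−32.50)²/32.50 + (21−32.50)²/32.50 + (31−26.00)²/26.00 = 6.3308
df = 2
p-value (upper-tail) = 0.04220
→ bracket: 0.01<=p<0.05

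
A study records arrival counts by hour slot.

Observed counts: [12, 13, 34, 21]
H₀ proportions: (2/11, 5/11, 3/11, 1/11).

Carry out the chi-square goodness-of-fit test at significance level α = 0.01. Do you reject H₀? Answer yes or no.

n = 80; E_i = n·p_i = [14.55, 36.36, 21.82, 7.27]
χ² = (12−14.55)²/14.55 + (13−36.36)²/36.36 + (34−21.82)²/21.82 + (21−7.27)²/7.27 = 48.1683
df = 3
p-value (upper-tail) = 0.00000
At α=0.01: p < α → reject H₀

reject H₀: yes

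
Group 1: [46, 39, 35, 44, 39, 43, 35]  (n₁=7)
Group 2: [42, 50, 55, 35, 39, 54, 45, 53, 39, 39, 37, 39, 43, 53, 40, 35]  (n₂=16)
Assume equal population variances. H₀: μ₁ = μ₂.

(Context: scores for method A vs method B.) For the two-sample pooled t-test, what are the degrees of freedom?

df = n₁ + n₂ − 2 = 7 + 16 − 2 = 21

degrees of freedom = 21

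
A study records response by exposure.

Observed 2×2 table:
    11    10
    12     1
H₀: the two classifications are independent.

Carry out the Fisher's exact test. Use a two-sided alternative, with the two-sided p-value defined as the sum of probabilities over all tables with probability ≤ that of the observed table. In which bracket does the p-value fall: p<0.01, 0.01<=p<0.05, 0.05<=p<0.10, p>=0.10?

p-value bracket: 0.01<=p<0.05

Margins: r₁=21, r₂=13, c₁=23, c₂=11, n=34
p_obs = C(21,11)·C(13,12)/C(34,23); sum pmf over tables with pmf ≤ p_obs
p-value (two-sided) = 0.02379
→ bracket: 0.01<=p<0.05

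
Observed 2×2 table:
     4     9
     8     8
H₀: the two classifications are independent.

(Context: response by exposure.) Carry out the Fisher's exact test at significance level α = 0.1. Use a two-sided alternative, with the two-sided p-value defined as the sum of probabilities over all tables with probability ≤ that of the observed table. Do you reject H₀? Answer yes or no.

Margins: r₁=13, r₂=16, c₁=12, c₂=17, n=29
p_obs = C(13,4)·C(16,8)/C(29,12); sum pmf over tables with pmf ≤ p_obs
p-value (two-sided) = 0.45150
At α=0.1: p ≥ α → fail to reject H₀

reject H₀: no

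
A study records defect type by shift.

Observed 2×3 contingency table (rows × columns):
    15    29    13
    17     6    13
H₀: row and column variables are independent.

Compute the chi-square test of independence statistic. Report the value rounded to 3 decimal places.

test statistic = 11.061

Row totals [57, 36], col totals [32, 35, 26], n=93
χ² = (15−19.61)²/19.61 + (29−21.45)²/21.45 + (13−15.94)²/15.94 + (17−12.39)²/12.39 + (6−13.55)²/13.55 + (13−10.06)²/10.06 = 11.0614
df = 2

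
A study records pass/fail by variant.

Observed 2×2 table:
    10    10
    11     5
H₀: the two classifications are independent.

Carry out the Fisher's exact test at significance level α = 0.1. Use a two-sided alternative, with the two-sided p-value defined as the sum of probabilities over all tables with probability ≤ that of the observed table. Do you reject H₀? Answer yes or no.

Margins: r₁=20, r₂=16, c₁=21, c₂=15, n=36
p_obs = C(20,10)·C(16,11)/C(36,21); sum pmf over tables with pmf ≤ p_obs
p-value (two-sided) = 0.32043
At α=0.1: p ≥ α → fail to reject H₀

reject H₀: no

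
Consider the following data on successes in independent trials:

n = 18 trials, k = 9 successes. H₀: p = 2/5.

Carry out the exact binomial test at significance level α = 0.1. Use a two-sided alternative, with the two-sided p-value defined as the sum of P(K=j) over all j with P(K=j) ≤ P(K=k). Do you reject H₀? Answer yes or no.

Exact binomial: n=18, k=9, p₀=2/5=0.4000
P(X=j) = C(n,j)·p₀^j·(1−p₀)^(n−j); p = Σ P(X=j) over j with P(X=j) ≤ P(X=9)
p-value (two-sided) = 0.47192
At α=0.1: p ≥ α → fail to reject H₀

reject H₀: no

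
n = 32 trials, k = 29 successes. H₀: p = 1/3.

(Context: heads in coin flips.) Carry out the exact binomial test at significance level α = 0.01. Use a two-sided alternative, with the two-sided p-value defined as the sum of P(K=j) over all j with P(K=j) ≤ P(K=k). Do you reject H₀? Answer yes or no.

reject H₀: yes

Exact binomial: n=32, k=29, p₀=1/3=0.3333
P(X=j) = C(n,j)·p₀^j·(1−p₀)^(n−j); p = Σ P(X=j) over j with P(X=j) ≤ P(X=29)
p-value (two-sided) = 0.00000
At α=0.01: p < α → reject H₀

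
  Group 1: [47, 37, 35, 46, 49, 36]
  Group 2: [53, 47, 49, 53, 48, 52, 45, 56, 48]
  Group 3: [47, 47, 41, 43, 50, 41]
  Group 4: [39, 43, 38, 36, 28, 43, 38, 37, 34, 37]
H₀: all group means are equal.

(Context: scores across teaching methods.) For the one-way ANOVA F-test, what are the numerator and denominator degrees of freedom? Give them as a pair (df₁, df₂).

k = 4 groups, N = 31 total
df = (k−1, N−k) = (4−1, 31−4) = (3, 27)

degrees of freedom = [3, 27]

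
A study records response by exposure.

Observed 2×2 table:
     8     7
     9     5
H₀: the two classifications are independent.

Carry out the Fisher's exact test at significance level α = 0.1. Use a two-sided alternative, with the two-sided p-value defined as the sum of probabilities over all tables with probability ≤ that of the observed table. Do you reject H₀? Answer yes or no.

Margins: r₁=15, r₂=14, c₁=17, c₂=12, n=29
p_obs = C(15,8)·C(14,9)/C(29,17); sum pmf over tables with pmf ≤ p_obs
p-value (two-sided) = 0.71038
At α=0.1: p ≥ α → fail to reject H₀

reject H₀: no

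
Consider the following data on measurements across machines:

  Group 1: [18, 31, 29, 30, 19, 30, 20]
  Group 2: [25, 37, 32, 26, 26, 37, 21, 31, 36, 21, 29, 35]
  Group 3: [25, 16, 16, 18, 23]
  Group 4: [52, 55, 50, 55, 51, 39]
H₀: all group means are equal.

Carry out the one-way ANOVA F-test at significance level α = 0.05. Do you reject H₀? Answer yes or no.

reject H₀: yes

Group means [25.29, 29.67, 19.60, 50.33], grand mean 31.100
SSB = Σnᵢ(x̄ᵢ−x̄)² = 3142.071; SSW = ΣΣ(x−x̄ᵢ)² = 838.629
MSB = 3142.071/3 = 1047.3571; MSW = 838.629/26 = 32.2549
F = MSB/MSW = 32.4712
df = (3, 26)
p-value (upper-tail) = 0.00000
At α=0.05: p < α → reject H₀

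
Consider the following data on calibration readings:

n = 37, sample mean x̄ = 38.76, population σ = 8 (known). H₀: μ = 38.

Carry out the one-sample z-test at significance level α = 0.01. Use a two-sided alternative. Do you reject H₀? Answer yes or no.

reject H₀: no

SE = σ/√n = 8/√37 = 1.3152
z = (x̄−μ₀)/SE = (38.76−38)/1.3152 = 0.5779
p-value (two-sided) = 0.56336
At α=0.01: p ≥ α → fail to reject H₀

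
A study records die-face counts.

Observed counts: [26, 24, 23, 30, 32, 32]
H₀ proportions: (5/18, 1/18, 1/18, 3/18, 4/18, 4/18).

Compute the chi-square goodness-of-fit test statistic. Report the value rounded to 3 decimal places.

test statistic = 54.195

n = 167; E_i = n·p_i = [46.39, 9.28, 9.28, 27.83, 37.11, 37.11]
χ² = (26−46.39)²/46.39 + (24−9.28)²/9.28 + (23−9.28)²/9.28 + (30−27.83)²/27.83 + (32−37.11)²/37.11 + (32−37.11)²/37.11 = 54.1952
df = 5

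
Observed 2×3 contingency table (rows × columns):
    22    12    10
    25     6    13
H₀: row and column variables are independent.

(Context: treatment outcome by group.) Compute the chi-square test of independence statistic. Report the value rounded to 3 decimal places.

Row totals [44, 44], col totals [47, 18, 23], n=88
χ² = (22−23.50)²/23.50 + (12−9.00)²/9.00 + (10−11.50)²/11.50 + (25−23.50)²/23.50 + (6−9.00)²/9.00 + (13−11.50)²/11.50 = 2.5828
df = 2

test statistic = 2.583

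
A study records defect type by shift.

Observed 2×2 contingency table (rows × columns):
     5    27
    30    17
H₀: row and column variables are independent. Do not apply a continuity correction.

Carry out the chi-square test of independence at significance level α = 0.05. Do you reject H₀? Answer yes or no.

reject H₀: yes

Row totals [32, 47], col totals [35, 44], n=79
χ² = (5−14.18)²/14.18 + (27−17.82)²/17.82 + (30−20.82)²/20.82 + (17−26.18)²/26.18 = 17.9281
df = 1
p-value (upper-tail) = 0.00002
At α=0.05: p < α → reject H₀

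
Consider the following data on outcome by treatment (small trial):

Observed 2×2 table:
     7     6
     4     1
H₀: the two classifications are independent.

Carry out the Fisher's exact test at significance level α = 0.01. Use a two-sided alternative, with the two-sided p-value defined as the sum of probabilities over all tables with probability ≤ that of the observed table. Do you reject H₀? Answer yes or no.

reject H₀: no

Margins: r₁=13, r₂=5, c₁=11, c₂=7, n=18
p_obs = C(13,7)·C(5,4)/C(18,11); sum pmf over tables with pmf ≤ p_obs
p-value (two-sided) = 0.59559
At α=0.01: p ≥ α → fail to reject H₀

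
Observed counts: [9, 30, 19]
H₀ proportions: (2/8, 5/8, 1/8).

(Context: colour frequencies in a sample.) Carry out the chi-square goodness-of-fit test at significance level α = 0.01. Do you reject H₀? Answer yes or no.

reject H₀: yes

n = 58; E_i = n·p_i = [14.50, 36.25, 7.25]
χ² = (9−14.50)²/14.50 + (30−36.25)²/36.25 + (19−7.25)²/7.25 = 22.2069
df = 2
p-value (upper-tail) = 0.00002
At α=0.01: p < α → reject H₀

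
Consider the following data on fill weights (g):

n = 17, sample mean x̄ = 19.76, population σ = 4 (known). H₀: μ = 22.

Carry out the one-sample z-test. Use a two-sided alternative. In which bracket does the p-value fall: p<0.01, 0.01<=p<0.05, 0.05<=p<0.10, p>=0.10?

SE = σ/√n = 4/√17 = 0.9701
z = (x̄−μ₀)/SE = (19.76−22)/0.9701 = -2.3089
p-value (two-sided) = 0.02095
→ bracket: 0.01<=p<0.05

p-value bracket: 0.01<=p<0.05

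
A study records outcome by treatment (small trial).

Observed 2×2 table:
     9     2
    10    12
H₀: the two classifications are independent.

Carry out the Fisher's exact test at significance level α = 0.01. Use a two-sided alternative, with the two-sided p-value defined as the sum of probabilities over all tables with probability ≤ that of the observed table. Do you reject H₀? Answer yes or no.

Margins: r₁=11, r₂=22, c₁=19, c₂=14, n=33
p_obs = C(11,9)·C(22,10)/C(33,19); sum pmf over tables with pmf ≤ p_obs
p-value (two-sided) = 0.06741
At α=0.01: p ≥ α → fail to reject H₀

reject H₀: no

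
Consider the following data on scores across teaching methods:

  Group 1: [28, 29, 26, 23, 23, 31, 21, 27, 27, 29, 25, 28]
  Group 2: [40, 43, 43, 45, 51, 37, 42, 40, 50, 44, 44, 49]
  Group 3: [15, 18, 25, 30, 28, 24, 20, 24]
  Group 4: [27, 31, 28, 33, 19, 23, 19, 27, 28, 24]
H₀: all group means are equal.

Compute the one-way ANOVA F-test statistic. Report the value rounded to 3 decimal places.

test statistic = 57.977

Group means [26.42, 44.00, 23.00, 25.90], grand mean 30.667
SSB = Σnᵢ(x̄ᵢ−x̄)² = 3047.517; SSW = ΣΣ(x−x̄ᵢ)² = 665.817
MSB = 3047.517/3 = 1015.8389; MSW = 665.817/38 = 17.5215
F = MSB/MSW = 57.9767
df = (3, 38)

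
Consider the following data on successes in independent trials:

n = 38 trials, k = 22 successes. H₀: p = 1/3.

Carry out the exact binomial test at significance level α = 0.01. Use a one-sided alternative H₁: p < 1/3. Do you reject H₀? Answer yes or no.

reject H₀: no

Exact binomial: n=38, k=22, p₀=1/3=0.3333
P(X≤22) from Σ C(n,i)·p₀^i·(1−p₀)^(n−i)
p-value (one-sided, H₁ less) = 0.99946
At α=0.01: p ≥ α → fail to reject H₀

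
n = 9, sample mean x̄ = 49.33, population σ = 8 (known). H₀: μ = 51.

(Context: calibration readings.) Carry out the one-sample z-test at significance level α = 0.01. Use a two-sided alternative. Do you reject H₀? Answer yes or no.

SE = σ/√n = 8/√9 = 2.6667
z = (x̄−μ₀)/SE = (49.33−51)/2.6667 = -0.6263
p-value (two-sided) = 0.53115
At α=0.01: p ≥ α → fail to reject H₀

reject H₀: no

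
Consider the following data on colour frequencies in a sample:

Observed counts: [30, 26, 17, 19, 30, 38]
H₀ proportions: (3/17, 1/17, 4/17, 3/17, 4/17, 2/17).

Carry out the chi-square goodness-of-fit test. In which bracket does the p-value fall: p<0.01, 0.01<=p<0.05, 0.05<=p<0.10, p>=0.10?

p-value bracket: p<0.01

n = 160; E_i = n·p_i = [28.24, 9.41, 37.65, 28.24, 37.65, 18.82]
χ² = (30−28.24)²/28.24 + (26−9.41)²/9.41 + (17−37.65)²/37.65 + (19−28.24)²/28.24 + (30−37.65)²/37.65 + (38−18.82)²/18.82 = 64.7807
df = 5
p-value (upper-tail) = 0.00000
→ bracket: p<0.01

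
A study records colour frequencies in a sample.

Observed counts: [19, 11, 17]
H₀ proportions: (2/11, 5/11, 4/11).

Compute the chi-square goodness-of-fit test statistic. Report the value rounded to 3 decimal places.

test statistic = 17.818

n = 47; E_i = n·p_i = [8.55, 21.36, 17.09]
χ² = (19−8.55)²/8.55 + (11−21.36)²/21.36 + (17−17.09)²/17.09 = 17.8181
df = 2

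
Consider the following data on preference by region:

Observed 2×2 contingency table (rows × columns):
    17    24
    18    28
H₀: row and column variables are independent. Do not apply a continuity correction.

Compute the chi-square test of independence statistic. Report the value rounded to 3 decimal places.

Row totals [41, 46], col totals [35, 52], n=87
χ² = (17−16.49)²/16.49 + (24−24.51)²/24.51 + (18−18.51)²/18.51 + (28−27.49)²/27.49 = 0.0491
df = 1

test statistic = 0.049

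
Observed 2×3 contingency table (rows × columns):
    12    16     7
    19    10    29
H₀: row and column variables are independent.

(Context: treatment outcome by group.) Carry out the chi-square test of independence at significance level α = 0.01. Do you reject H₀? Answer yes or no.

reject H₀: yes

Row totals [35, 58], col totals [31, 26, 36], n=93
χ² = (12−11.67)²/11.67 + (16−9.78)²/9.78 + (7−13.55)²/13.55 + (19−19.33)²/19.33 + (10−16.22)²/16.22 + (29−22.45)²/22.45 = 11.4200
df = 2
p-value (upper-tail) = 0.00331
At α=0.01: p < α → reject H₀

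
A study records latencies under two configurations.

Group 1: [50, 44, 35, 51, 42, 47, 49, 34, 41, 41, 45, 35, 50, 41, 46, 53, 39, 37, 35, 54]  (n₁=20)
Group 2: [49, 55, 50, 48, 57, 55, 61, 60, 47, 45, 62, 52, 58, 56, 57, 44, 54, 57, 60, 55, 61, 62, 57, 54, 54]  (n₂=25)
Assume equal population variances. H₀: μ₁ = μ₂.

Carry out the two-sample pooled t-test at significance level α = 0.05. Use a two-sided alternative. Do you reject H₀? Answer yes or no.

x̄₁=43.450, s₁=6.419, n₁=20
x̄₂=54.800, s₂=5.212, n₂=25
s_p² = [19·6.419² + 24·5.212²]/43 = 33.3709
SE = √(s_p²·(1/20+1/25)) = 1.7330
t = (43.450−54.800)/1.7330 = -6.5492
df = 43
p-value (two-sided) = 0.00000
At α=0.05: p < α → reject H₀

reject H₀: yes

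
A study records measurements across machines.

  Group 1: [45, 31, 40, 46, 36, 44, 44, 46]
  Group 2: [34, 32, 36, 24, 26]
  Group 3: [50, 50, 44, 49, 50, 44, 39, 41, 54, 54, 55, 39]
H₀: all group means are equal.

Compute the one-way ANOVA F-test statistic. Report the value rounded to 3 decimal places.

test statistic = 16.410

Group means [41.50, 30.40, 47.42], grand mean 42.120
SSB = Σnᵢ(x̄ᵢ−x̄)² = 1026.523; SSW = ΣΣ(x−x̄ᵢ)² = 688.117
MSB = 1026.523/2 = 513.2617; MSW = 688.117/22 = 31.2780
F = MSB/MSW = 16.4097
df = (2, 22)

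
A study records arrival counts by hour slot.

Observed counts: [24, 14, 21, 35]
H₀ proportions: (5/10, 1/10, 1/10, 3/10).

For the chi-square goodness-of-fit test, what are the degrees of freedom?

df = k − 1 = 4 − 1 = 3

degrees of freedom = 3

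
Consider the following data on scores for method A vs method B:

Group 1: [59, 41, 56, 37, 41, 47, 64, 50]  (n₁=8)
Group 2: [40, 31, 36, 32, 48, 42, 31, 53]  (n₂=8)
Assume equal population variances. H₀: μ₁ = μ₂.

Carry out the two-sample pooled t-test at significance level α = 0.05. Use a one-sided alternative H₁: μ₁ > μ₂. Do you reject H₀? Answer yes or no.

reject H₀: yes

x̄₁=49.375, s₁=9.635, n₁=8
x̄₂=39.125, s₂=8.219, n₂=8
s_p² = [7·9.635² + 7·8.219²]/14 = 80.1964
SE = √(s_p²·(1/8+1/8)) = 4.4776
t = (49.375−39.125)/4.4776 = 2.2892
df = 14
p-value (one-sided, H₁ greater) = 0.01906
At α=0.05: p < α → reject H₀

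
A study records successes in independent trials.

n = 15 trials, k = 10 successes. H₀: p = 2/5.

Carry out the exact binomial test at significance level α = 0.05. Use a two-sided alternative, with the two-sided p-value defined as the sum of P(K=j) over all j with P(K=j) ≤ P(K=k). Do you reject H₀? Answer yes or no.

Exact binomial: n=15, k=10, p₀=2/5=0.4000
P(X=j) = C(n,j)·p₀^j·(1−p₀)^(n−j); p = Σ P(X=j) over j with P(X=j) ≤ P(X=10)
p-value (two-sided) = 0.06095
At α=0.05: p ≥ α → fail to reject H₀

reject H₀: no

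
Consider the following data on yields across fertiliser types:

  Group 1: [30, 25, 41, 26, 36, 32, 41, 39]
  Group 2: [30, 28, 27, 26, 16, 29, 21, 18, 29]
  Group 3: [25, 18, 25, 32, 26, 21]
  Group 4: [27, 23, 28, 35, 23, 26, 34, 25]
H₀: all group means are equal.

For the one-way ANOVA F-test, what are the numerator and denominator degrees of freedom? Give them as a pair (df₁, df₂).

k = 4 groups, N = 31 total
df = (k−1, N−k) = (4−1, 31−4) = (3, 27)

degrees of freedom = [3, 27]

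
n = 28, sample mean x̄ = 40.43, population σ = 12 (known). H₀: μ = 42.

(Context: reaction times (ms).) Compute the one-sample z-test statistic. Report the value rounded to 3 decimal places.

SE = σ/√n = 12/√28 = 2.2678
z = (x̄−μ₀)/SE = (40.43−42)/2.2678 = -0.6923

test statistic = -0.692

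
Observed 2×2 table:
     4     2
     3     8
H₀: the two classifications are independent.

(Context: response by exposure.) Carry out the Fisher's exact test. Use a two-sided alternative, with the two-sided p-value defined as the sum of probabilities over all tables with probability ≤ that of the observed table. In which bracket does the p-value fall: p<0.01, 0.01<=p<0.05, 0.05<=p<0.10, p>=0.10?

Margins: r₁=6, r₂=11, c₁=7, c₂=10, n=17
p_obs = C(6,4)·C(11,3)/C(17,7); sum pmf over tables with pmf ≤ p_obs
p-value (two-sided) = 0.16176
→ bracket: p>=0.10

p-value bracket: p>=0.10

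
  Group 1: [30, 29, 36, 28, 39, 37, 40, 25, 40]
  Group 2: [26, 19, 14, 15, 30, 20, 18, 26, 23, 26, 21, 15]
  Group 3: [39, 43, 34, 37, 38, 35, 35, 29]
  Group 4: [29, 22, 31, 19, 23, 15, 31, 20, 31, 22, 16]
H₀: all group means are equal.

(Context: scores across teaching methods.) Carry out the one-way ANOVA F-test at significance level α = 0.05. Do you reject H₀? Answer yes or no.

reject H₀: yes

Group means [33.78, 21.08, 36.25, 23.55], grand mean 27.650
SSB = Σnᵢ(x̄ᵢ−x̄)² = 1632.401; SSW = ΣΣ(x−x̄ᵢ)² = 1044.699
MSB = 1632.401/3 = 544.1335; MSW = 1044.699/36 = 29.0194
F = MSB/MSW = 18.7507
df = (3, 36)
p-value (upper-tail) = 0.00000
At α=0.05: p < α → reject H₀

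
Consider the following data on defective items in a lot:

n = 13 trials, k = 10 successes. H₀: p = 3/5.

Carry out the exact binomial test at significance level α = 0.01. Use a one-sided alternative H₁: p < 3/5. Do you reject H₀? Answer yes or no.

reject H₀: no

Exact binomial: n=13, k=10, p₀=3/5=0.6000
P(X≤10) from Σ C(n,i)·p₀^i·(1−p₀)^(n−i)
p-value (one-sided, H₁ less) = 0.94210
At α=0.01: p ≥ α → fail to reject H₀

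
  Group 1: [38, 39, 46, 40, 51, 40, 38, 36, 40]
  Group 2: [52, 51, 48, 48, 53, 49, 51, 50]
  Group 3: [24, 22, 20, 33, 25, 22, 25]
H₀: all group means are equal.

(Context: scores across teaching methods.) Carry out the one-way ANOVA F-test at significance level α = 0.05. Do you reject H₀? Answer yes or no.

Group means [40.89, 50.25, 24.43], grand mean 39.208
SSB = Σnᵢ(x̄ᵢ−x̄)² = 2529.855; SSW = ΣΣ(x−x̄ᵢ)² = 304.103
MSB = 2529.855/2 = 1264.9276; MSW = 304.103/21 = 14.4811
F = MSB/MSW = 87.3502
df = (2, 21)
p-value (upper-tail) = 0.00000
At α=0.05: p < α → reject H₀

reject H₀: yes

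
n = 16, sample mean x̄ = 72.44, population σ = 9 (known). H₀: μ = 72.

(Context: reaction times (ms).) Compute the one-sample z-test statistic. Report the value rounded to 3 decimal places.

test statistic = 0.196

SE = σ/√n = 9/√16 = 2.2500
z = (x̄−μ₀)/SE = (72.44−72)/2.2500 = 0.1956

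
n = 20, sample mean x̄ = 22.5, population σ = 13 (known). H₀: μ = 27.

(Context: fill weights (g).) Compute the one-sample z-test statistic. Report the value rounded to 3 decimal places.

test statistic = -1.548

SE = σ/√n = 13/√20 = 2.9069
z = (x̄−μ₀)/SE = (22.5−27)/2.9069 = -1.5480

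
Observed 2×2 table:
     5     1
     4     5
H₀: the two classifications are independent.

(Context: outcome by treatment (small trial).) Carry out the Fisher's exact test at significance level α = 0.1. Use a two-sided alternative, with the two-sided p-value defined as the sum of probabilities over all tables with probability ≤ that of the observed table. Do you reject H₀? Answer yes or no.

Margins: r₁=6, r₂=9, c₁=9, c₂=6, n=15
p_obs = C(6,5)·C(9,4)/C(15,9); sum pmf over tables with pmf ≤ p_obs
p-value (two-sided) = 0.28671
At α=0.1: p ≥ α → fail to reject H₀

reject H₀: no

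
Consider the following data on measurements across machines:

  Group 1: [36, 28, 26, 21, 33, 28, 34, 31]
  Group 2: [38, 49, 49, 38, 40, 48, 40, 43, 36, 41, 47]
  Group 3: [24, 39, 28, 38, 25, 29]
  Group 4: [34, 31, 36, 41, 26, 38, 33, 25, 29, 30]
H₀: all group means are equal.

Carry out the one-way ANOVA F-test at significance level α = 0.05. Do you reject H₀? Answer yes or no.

Group means [29.62, 42.64, 30.50, 32.30], grand mean 34.629
SSB = Σnᵢ(x̄ᵢ−x̄)² = 1062.151; SSW = ΣΣ(x−x̄ᵢ)² = 844.020
MSB = 1062.151/3 = 354.0503; MSW = 844.020/31 = 27.2265
F = MSB/MSW = 13.0039
df = (3, 31)
p-value (upper-tail) = 0.00001
At α=0.05: p < α → reject H₀

reject H₀: yes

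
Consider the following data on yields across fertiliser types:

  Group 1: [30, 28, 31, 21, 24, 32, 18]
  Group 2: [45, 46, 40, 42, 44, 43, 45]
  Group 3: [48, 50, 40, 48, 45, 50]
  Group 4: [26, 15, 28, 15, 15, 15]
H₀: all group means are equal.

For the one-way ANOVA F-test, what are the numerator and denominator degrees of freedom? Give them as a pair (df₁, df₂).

k = 4 groups, N = 26 total
df = (k−1, N−k) = (4−1, 26−4) = (3, 22)

degrees of freedom = [3, 22]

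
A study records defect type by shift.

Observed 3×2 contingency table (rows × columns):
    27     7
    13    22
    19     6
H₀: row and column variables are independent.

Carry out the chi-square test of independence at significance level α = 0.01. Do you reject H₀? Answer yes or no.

Row totals [34, 35, 25], col totals [59, 35], n=94
χ² = (27−21.34)²/21.34 + (7−12.66)²/12.66 + (13−21.97)²/21.97 + (22−13.03)²/13.03 + (19−15.69)²/15.69 + (6−9.31)²/9.31 = 15.7372
df = 2
p-value (upper-tail) = 0.00038
At α=0.01: p < α → reject H₀

reject H₀: yes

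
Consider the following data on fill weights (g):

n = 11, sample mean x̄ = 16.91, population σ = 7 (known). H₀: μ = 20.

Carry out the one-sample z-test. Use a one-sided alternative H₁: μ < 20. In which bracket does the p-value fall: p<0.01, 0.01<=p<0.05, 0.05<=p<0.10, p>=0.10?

SE = σ/√n = 7/√11 = 2.1106
z = (x̄−μ₀)/SE = (16.91−20)/2.1106 = -1.4641
p-value (one-sided, H₁ less) = 0.07159
→ bracket: 0.05<=p<0.10

p-value bracket: 0.05<=p<0.10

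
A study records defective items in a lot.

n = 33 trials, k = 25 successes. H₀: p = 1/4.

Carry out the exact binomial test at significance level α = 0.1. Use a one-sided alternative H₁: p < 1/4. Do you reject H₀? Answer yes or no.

reject H₀: no

Exact binomial: n=33, k=25, p₀=1/4=0.2500
P(X≤25) from Σ C(n,i)·p₀^i·(1−p₀)^(n−i)
p-value (one-sided, H₁ less) = 1.00000
At α=0.1: p ≥ α → fail to reject H₀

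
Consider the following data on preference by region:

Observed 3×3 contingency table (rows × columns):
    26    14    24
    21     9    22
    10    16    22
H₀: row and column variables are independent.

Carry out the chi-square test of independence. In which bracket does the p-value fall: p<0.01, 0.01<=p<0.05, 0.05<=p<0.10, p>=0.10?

p-value bracket: p>=0.10

Row totals [64, 52, 48], col totals [57, 39, 68], n=164
χ² = (26−22.24)²/22.24 + (14−15.22)²/15.22 + (24−26.54)²/26.54 + (21−18.07)²/18.07 + (9−12.37)²/12.37 + (22−21.56)²/21.56 + (10−16.68)²/16.68 + (16−11.41)²/11.41 + (22−19.90)²/19.90 = 7.1136
df = 4
p-value (upper-tail) = 0.13000
→ bracket: p>=0.10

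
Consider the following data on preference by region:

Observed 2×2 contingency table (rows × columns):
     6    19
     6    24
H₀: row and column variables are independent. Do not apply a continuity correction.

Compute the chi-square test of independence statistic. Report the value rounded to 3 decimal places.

Row totals [25, 30], col totals [12, 43], n=55
χ² = (6−5.45)²/5.45 + (19−19.55)²/19.55 + (6−6.55)²/6.55 + (24−23.45)²/23.45 = 0.1279
df = 1

test statistic = 0.128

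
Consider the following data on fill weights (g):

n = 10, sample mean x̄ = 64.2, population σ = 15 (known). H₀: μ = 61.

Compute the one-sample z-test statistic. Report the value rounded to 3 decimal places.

test statistic = 0.675

SE = σ/√n = 15/√10 = 4.7434
z = (x̄−μ₀)/SE = (64.2−61)/4.7434 = 0.6746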